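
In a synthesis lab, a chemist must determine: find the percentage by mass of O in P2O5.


M(P2O5) = 2×30.97 + 5×16.0 = 141.94 g/mol
Mass of O = 5 × 16.0 = 80.00 g/mol
% O = 80.00/141.94 × 100 = 56.36%

56.36%


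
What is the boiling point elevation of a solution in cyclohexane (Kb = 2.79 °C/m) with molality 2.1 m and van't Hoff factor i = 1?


ΔTb = Kb × m × i
= 2.79 × 2.1 × 1
= 5.859 °C

5.859 °C


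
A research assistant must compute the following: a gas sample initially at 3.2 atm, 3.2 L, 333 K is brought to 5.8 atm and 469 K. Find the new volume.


P1V1/T1 = P2V2/T2
V2 = P1V1T2/(T1P2)
= 3.2×3.2×469/(333×5.8)
= 2.487 L

2.487 L


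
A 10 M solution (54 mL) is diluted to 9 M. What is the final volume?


C1V1 = C2V2
10 × 54 = 9 × V2
V2 = 540/9 = 60.0 mL

60.0 mL


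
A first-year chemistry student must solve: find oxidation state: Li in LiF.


Group 1 metal: +1
Oxidation number: +1

+1


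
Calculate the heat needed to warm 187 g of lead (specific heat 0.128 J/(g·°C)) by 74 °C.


q = mcΔT = 187 × 0.128 × 74
= 1771.26 J

1771.26 J


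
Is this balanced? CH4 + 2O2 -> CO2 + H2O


Equation: CH4 + 2O2 -> CO2 + H2O
Check atoms: C: 1=1, H: 4≠2, O: 4≠3
Not balanced

No, not balanced


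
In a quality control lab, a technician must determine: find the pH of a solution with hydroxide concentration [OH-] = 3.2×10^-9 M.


pOH = -log10([OH-]) = -log10(3.2×10^-9)
= 9 - log10(3.2) = 8.49
pH = 14 - pOH = 14 - 8.49 = 5.51

5.51


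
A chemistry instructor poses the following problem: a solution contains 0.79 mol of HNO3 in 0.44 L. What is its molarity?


M = n/V = 0.79/0.44 = 1.795 mol/L

1.795 M


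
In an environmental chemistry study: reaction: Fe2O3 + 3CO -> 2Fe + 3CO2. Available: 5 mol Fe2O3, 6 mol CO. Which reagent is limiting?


Mole ratio available / coefficient:
  Fe2O3: 5/1 = 5.000
  CO: 6/3 = 2.000
Smaller ratio is limiting.

CO


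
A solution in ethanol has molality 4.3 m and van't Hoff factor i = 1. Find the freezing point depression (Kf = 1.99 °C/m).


ΔTf = Kf × m × i
= 1.99 × 4.3 × 1
= 8.557 °C

8.557 °C


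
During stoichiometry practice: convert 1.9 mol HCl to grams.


M(HCl) = 36.46 g/mol
mass = n × M = 1.9 × 36.46 = 69.27 g

69.27 g


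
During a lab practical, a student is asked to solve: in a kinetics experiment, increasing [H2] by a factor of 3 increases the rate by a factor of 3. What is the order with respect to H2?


rate ∝ [H2]^n
3^n = 3 → n = 1
Order in H2: 1

1


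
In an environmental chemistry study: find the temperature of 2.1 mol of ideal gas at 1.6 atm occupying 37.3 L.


PV = nRT  (R = 0.08206 L·atm/(mol·K))
T = PV/(nR) = 1.6×37.3/(2.1×0.08206)
= 59.68/0.172326
= 346.32 K

346.32 K


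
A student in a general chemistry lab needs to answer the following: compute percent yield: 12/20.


% yield = actual/theoretical × 100
= 12/20 × 100
= 60.0%

60.0%


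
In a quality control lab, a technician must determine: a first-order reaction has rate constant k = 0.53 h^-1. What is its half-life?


t½ = ln2/k = 0.693147/(0.53 h^-1)
= 1.308 h

1.308 h


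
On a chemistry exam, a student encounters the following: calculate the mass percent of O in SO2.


M(SO2) = 1×32.07 + 2×16.0 = 64.07 g/mol
Mass of O = 2 × 16.0 = 32.00 g/mol
% O = 32.00/64.07 × 100 = 49.95%

49.95%


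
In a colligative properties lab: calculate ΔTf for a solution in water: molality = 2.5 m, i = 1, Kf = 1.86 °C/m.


ΔTf = Kf × m × i
= 1.86 × 2.5 × 1
= 4.65 °C

4.65 °C


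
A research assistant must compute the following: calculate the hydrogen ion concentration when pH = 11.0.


[H+] = 10^(-pH) = 10^(-11.0)
= 1.0×10^-11 M

1.0×10^-11 M


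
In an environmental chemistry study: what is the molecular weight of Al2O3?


M(Al2O3) = 2×26.98 + 3×16.0
= 53.96 + 48.0
= 101.96 g/mol

101.96 g/mol


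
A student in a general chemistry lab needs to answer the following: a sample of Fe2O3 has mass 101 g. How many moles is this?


M(Fe2O3) = 159.7 g/mol
n = mass/M = 101/159.7 = 0.6324 mol

0.6324 mol


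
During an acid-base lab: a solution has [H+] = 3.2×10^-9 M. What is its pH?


pH = -log10([H+]) = -log10(3.2×10^-9)
= 9 - log10(3.2)
= 9 - 0.51
= 8.49

8.49


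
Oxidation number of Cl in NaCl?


halide: -1
Oxidation number: -1

-1


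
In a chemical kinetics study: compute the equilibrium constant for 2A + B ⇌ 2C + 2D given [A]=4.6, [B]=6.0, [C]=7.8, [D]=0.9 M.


Kc = [C]^2[D]^2/([A]^2[B])
= (7.8^2 × 0.9^2)/(4.6^2 × 6.0^1)
= 49.2804/126.96
= 0.3882

0.3882


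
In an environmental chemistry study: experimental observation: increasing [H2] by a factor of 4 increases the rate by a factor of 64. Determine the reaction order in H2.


rate ∝ [H2]^n
4^n = 64 → n = 3
Order in H2: 3

3


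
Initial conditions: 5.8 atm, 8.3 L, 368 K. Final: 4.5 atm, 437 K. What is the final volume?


P1V1/T1 = P2V2/T2
V2 = P1V1T2/(T1P2)
= 5.8×8.3×437/(368×4.5)
= 12.704 L

12.704 L


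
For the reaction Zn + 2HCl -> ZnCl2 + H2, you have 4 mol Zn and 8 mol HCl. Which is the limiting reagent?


Mole ratio available / coefficient:
  Zn: 4/1 = 4.000
  HCl: 8/2 = 4.000
Smaller ratio is limiting.

neither (stoichiometric); Zn and HCl are fully consumed


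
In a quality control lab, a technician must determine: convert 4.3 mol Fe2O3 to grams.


M(Fe2O3) = 159.7 g/mol
mass = n × M = 4.3 × 159.7 = 686.71 g

686.71 g


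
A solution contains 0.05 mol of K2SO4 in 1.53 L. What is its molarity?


M = n/V = 0.05/1.53 = 0.033 mol/L

0.033 M


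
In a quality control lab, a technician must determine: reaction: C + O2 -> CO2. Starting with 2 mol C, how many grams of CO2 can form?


Mole ratio CO2:C = 1:1
n(CO2) = 2 × 1/1 = 2.000 mol
mass = 2.000 × 44.01 = 88.02 g

88.02 g


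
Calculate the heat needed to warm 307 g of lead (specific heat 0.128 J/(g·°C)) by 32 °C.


q = mcΔT = 307 × 0.128 × 32
= 1257.47 J

1257.47 J


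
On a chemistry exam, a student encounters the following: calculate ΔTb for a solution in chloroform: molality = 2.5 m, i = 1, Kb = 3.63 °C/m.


ΔTb = Kb × m × i
= 3.63 × 2.5 × 1
= 9.075 °C

9.075 °C


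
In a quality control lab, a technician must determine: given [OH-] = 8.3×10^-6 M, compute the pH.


pOH = -log10([OH-]) = -log10(8.3×10^-6)
= 6 - log10(8.3) = 5.08
pH = 14 - pOH = 14 - 5.08 = 8.92

8.92


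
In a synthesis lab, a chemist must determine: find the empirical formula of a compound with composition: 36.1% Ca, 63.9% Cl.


Assume 100 g sample. Moles of each element:
  Ca: 36.1/40.08 = 0.901 mol
  Cl: 63.9/35.45 = 1.803 mol
Divide by smallest (0.901):
  Ca: 0.901/0.901 = 1.0
  Cl: 1.803/0.901 = 2.0
Empirical formula: CaCl2

CaCl2


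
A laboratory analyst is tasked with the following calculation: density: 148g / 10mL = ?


ρ = mass/volume
= 148/10
= 14.8 g/mL

14.8 g/mL


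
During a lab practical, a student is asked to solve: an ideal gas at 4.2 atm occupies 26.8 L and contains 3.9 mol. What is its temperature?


PV = nRT  (R = 0.08206 L·atm/(mol·K))
T = PV/(nR) = 4.2×26.8/(3.9×0.08206)
= 112.56/0.320034
= 351.71 K

351.71 K


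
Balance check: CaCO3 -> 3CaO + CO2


Equation: CaCO3 -> 3CaO + CO2
Check atoms: C: 1=1, Ca: 1≠3, O: 3≠5
Not balanced

No, not balanced


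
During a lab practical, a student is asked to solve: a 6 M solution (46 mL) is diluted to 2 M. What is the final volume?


C1V1 = C2V2
6 × 46 = 2 × V2
V2 = 276/2 = 138.0 mL

138.0 mL


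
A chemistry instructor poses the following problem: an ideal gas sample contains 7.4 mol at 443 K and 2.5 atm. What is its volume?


PV = nRT  (R = 0.08206 L·atm/(mol·K))
V = nRT/P = 7.4×0.08206×443/2.5
= 107.604 L

107.604 L


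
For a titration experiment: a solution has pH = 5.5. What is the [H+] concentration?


[H+] = 10^(-pH) = 10^(-5.5)
= 3.16×10^-6 M

3.16×10^-6 M


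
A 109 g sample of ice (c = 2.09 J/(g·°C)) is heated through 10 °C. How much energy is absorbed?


q = mcΔT = 109 × 2.09 × 10
= 2278.10 J

2278.10 J


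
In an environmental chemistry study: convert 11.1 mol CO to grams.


M(CO) = 28.01 g/mol
mass = n × M = 11.1 × 28.01 = 310.91 g

310.91 g


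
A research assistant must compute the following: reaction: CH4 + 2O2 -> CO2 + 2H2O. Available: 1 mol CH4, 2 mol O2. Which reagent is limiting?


Mole ratio available / coefficient:
  CH4: 1/1 = 1.000
  O2: 2/2 = 1.000
Smaller ratio is limiting.

neither (stoichiometric); CH4 and O2 are fully consumed


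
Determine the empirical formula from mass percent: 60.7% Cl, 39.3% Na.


Assume 100 g sample. Moles of each element:
  Cl: 60.7/35.45 = 1.712 mol
  Na: 39.3/22.99 = 1.709 mol
Divide by smallest (1.709):
  Cl: 1.712/1.709 = 1.0
  Na: 1.709/1.709 = 1.0
Empirical formula: NaCl

NaCl


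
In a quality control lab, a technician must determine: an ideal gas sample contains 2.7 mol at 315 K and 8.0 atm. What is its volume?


PV = nRT  (R = 0.08206 L·atm/(mol·K))
V = nRT/P = 2.7×0.08206×315/8.0
= 8.724 L

8.724 L


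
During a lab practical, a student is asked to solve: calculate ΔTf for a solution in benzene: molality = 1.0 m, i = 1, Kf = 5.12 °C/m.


ΔTf = Kf × m × i
= 5.12 × 1.0 × 1
= 5.12 °C

5.12 °C


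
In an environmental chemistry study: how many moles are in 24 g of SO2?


M(SO2) = 64.07 g/mol
n = mass/M = 24/64.07 = 0.3746 mol

0.3746 mol


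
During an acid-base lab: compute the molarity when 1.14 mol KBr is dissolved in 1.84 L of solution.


M = n/V = 1.14/1.84 = 0.620 mol/L

0.620 M


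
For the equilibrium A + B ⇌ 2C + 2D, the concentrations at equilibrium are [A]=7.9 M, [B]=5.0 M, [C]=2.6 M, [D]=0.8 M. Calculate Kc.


Kc = [C]^2[D]^2/([A][B])
= (2.6^2 × 0.8^2)/(7.9^1 × 5.0^1)
= 4.3264/39.5
= 0.1095

0.1095


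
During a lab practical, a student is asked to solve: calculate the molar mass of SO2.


M(SO2) = 1×32.07 + 2×16.0
= 32.07 + 32.0
= 64.07 g/mol

64.07 g/mol


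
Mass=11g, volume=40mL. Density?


ρ = mass/volume
= 11/40
= 0.275 g/mL

0.275 g/mL


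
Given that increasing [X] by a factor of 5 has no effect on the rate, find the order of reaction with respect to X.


rate ∝ [X]^n
rate ∝ [X]^0
Order in X: 0

0


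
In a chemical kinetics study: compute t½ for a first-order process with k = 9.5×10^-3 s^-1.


t½ = ln2/k = 0.693147/(9.5×10^-3 s^-1)
= 72.96 s

72.96 s


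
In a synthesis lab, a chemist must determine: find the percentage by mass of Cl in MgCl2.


M(MgCl2) = 1×24.31 + 2×35.45 = 95.21 g/mol
Mass of Cl = 2 × 35.45 = 70.90 g/mol
% Cl = 70.90/95.21 × 100 = 74.47%

74.47%


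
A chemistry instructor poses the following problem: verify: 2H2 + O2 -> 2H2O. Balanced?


Equation: 2H2 + O2 -> 2H2O
Check atoms: H: 4=4, O: 2=2
Balanced

Yes, balanced


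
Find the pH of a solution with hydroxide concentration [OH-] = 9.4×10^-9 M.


pOH = -log10([OH-]) = -log10(9.4×10^-9)
= 9 - log10(9.4) = 8.03
pH = 14 - pOH = 14 - 8.03 = 5.97

5.97


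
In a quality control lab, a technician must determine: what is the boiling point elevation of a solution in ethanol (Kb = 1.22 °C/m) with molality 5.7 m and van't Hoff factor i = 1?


ΔTb = Kb × m × i
= 1.22 × 5.7 × 1
= 6.954 °C

6.954 °C


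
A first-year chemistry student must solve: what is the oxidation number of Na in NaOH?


Group 1 metal: +1
Oxidation number: +1

+1


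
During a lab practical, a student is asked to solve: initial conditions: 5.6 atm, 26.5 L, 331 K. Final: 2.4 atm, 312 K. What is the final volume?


P1V1/T1 = P2V2/T2
V2 = P1V1T2/(T1P2)
= 5.6×26.5×312/(331×2.4)
= 58.284 L

58.284 L


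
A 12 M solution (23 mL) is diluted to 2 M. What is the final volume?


C1V1 = C2V2
12 × 23 = 2 × V2
V2 = 276/2 = 138.0 mL

138.0 mL


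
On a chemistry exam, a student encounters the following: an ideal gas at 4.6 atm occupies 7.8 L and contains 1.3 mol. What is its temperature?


PV = nRT  (R = 0.08206 L·atm/(mol·K))
T = PV/(nR) = 4.6×7.8/(1.3×0.08206)
= 35.88/0.106678
= 336.34 K

336.34 K


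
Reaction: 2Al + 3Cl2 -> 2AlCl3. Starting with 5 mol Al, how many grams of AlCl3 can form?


Mole ratio AlCl3:Al = 2:2
n(AlCl3) = 5 × 2/2 = 5.000 mol
mass = 5.000 × 133.33 = 666.65 g

666.65 g


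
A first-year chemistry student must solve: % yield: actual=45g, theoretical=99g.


% yield = actual/theoretical × 100
= 45/99 × 100
= 45.45%

45.45%


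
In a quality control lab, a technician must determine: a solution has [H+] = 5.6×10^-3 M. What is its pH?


pH = -log10([H+]) = -log10(5.6×10^-3)
= 3 - log10(5.6)
= 3 - 0.75
= 2.25

2.25


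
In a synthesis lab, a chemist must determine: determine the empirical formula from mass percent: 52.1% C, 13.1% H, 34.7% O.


Assume 100 g sample. Moles of each element:
  C: 52.1/12.01 = 4.338 mol
  H: 13.1/1.008 = 12.996 mol
  O: 34.7/16.0 = 2.169 mol
Divide by smallest (2.169):
  C: 4.338/2.169 = 2.0
  H: 12.996/2.169 = 5.99
  O: 2.169/2.169 = 1.0
Empirical formula: C2H6O

C2H6O


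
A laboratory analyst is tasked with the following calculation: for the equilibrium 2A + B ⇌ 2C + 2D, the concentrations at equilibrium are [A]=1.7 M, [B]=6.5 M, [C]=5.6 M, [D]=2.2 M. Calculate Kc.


Kc = [C]^2[D]^2/([A]^2[B])
= (5.6^2 × 2.2^2)/(1.7^2 × 6.5^1)
= 151.7824/18.785
= 8.080

8.080


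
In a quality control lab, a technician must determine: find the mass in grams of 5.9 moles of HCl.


M(HCl) = 36.46 g/mol
mass = n × M = 5.9 × 36.46 = 215.11 g

215.11 g


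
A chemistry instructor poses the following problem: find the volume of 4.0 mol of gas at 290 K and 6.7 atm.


PV = nRT  (R = 0.08206 L·atm/(mol·K))
V = nRT/P = 4.0×0.08206×290/6.7
= 14.207 L

14.207 L


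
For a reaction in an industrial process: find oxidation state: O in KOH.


O is usually -2
Oxidation number: -2

-2


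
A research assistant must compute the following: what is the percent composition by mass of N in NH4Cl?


M(NH4Cl) = 1×14.01 + 4×1.008 + 1×35.45 = 53.492 g/mol
Mass of N = 1 × 14.01 = 14.01 g/mol
% N = 14.01/53.492 × 100 = 26.19%

26.19%


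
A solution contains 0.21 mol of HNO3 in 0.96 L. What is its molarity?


M = n/V = 0.21/0.96 = 0.219 mol/L

0.219 M


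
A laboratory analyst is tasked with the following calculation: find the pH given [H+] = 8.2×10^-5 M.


pH = -log10([H+]) = -log10(8.2×10^-5)
= 5 - log10(8.2)
= 5 - 0.91
= 4.09

4.09


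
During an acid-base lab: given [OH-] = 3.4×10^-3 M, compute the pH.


pOH = -log10([OH-]) = -log10(3.4×10^-3)
= 3 - log10(3.4) = 2.47
pH = 14 - pOH = 14 - 2.47 = 11.53

11.53


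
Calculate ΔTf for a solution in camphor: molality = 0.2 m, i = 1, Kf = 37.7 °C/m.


ΔTf = Kf × m × i
= 37.7 × 0.2 × 1
= 7.54 °C

7.54 °C


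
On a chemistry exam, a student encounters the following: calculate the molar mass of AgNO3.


M(AgNO3) = 1×107.87 + 1×14.01 + 3×16.0
= 107.87 + 14.01 + 48.0
= 169.88 g/mol

169.88 g/mol


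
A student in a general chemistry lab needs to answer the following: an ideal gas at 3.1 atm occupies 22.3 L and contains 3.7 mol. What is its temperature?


PV = nRT  (R = 0.08206 L·atm/(mol·K))
T = PV/(nR) = 3.1×22.3/(3.7×0.08206)
= 69.13/0.303622
= 227.68 K

227.68 K


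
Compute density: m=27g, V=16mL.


ρ = mass/volume
= 27/16
= 1.688 g/mL

1.688 g/mL


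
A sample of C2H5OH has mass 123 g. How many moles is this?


M(C2H5OH) = 46.07 g/mol
n = mass/M = 123/46.07 = 2.6699 mol

2.6699 mol


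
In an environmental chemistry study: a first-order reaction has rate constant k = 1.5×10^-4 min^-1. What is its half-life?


t½ = ln2/k = 0.693147/(1.5×10^-4 min^-1)
= 4621 min

4621 min


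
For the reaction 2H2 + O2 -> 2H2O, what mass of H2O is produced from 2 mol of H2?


Mole ratio H2O:H2 = 2:2
n(H2O) = 2 × 2/2 = 2.000 mol
mass = 2.000 × 18.02 = 36.04 g

36.04 g


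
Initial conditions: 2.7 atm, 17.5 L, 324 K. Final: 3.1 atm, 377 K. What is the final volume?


P1V1/T1 = P2V2/T2
V2 = P1V1T2/(T1P2)
= 2.7×17.5×377/(324×3.1)
= 17.735 L

17.735 L


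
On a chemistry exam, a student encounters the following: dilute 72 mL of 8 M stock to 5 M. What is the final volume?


C1V1 = C2V2
8 × 72 = 5 × V2
V2 = 576/5 = 115.2 mL

115.2 mL


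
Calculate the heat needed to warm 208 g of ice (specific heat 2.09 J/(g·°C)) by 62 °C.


q = mcΔT = 208 × 2.09 × 62
= 26952.64 J

26952.64 J


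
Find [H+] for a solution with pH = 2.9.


[H+] = 10^(-pH) = 10^(-2.9)
= 1.26×10^-3 M

1.26×10^-3 M


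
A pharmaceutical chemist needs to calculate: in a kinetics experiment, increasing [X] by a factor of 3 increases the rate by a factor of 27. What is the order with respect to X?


rate ∝ [X]^n
3^n = 27 → n = 3
Order in X: 3

3


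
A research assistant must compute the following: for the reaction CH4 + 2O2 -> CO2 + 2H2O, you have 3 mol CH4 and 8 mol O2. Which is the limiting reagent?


Mole ratio available / coefficient:
  CH4: 3/1 = 3.000
  O2: 8/2 = 4.000
Smaller ratio is limiting.

CH4


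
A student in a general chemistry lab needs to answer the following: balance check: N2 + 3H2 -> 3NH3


Equation: N2 + 3H2 -> 3NH3
Check atoms: H: 6≠9, N: 2≠3
Not balanced

No, not balanced


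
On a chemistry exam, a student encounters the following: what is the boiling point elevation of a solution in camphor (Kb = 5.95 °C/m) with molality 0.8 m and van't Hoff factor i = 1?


ΔTb = Kb × m × i
= 5.95 × 0.8 × 1
= 4.76 °C

4.76 °C


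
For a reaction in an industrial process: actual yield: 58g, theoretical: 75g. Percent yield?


% yield = actual/theoretical × 100
= 58/75 × 100
= 77.33%

77.33%


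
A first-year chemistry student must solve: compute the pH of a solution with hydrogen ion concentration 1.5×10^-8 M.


pH = -log10([H+]) = -log10(1.5×10^-8)
= 8 - log10(1.5)
= 8 - 0.18
= 7.82

7.82


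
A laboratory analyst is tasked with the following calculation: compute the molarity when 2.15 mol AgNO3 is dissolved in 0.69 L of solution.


M = n/V = 2.15/0.69 = 3.116 mol/L

3.116 M


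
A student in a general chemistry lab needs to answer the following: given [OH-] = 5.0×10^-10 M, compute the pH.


pOH = -log10([OH-]) = -log10(5.0×10^-10)
= 10 - log10(5.0) = 9.3
pH = 14 - pOH = 14 - 9.3 = 4.7

4.7


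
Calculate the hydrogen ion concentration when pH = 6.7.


[H+] = 10^(-pH) = 10^(-6.7)
= 2.0×10^-7 M

2.0×10^-7 M


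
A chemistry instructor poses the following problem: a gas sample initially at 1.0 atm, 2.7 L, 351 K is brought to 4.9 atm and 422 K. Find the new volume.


P1V1/T1 = P2V2/T2
V2 = P1V1T2/(T1P2)
= 1.0×2.7×422/(351×4.9)
= 0.662 L

0.662 L


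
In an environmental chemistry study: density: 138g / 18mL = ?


ρ = mass/volume
= 138/18
= 7.667 g/mL

7.667 g/mL


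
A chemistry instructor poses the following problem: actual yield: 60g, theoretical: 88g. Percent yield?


% yield = actual/theoretical × 100
= 60/88 × 100
= 68.18%

68.18%


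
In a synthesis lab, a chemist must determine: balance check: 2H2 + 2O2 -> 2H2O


Equation: 2H2 + 2O2 -> 2H2O
Check atoms: H: 4=4, O: 4≠2
Not balanced

No, not balanced


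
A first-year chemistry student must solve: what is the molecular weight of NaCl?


M(NaCl) = 1×22.99 + 1×35.45
= 22.99 + 35.45
= 58.44 g/mol

58.44 g/mol


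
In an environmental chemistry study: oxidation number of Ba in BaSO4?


Group 2 metal: +2
Oxidation number: +2

+2


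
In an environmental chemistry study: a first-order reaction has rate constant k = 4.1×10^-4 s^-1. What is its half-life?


t½ = ln2/k = 0.693147/(4.1×10^-4 s^-1)
= 1691 s

1691 s


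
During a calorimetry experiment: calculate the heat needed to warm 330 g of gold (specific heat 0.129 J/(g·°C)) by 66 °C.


q = mcΔT = 330 × 0.129 × 66
= 2809.62 J

2809.62 J


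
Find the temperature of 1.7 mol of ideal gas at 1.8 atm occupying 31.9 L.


PV = nRT  (R = 0.08206 L·atm/(mol·K))
T = PV/(nR) = 1.8×31.9/(1.7×0.08206)
= 57.42/0.139502
= 411.61 K

411.61 K


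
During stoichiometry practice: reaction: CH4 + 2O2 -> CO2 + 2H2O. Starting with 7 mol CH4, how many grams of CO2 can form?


Mole ratio CO2:CH4 = 1:1
n(CO2) = 7 × 1/1 = 7.000 mol
mass = 7.000 × 44.01 = 308.07 g

308.07 g


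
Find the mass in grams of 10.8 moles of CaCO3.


M(CaCO3) = 100.09 g/mol
mass = n × M = 10.8 × 100.09 = 1080.97 g

1080.97 g


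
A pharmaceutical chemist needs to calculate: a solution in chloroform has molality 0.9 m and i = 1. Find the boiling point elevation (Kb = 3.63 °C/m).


ΔTb = Kb × m × i
= 3.63 × 0.9 × 1
= 3.267 °C

3.267 °C


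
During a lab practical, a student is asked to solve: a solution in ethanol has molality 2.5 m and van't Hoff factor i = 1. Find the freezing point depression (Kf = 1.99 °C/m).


ΔTf = Kf × m × i
= 1.99 × 2.5 × 1
= 4.975 °C

4.975 °C


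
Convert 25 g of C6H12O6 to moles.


M(C6H12O6) = 180.16 g/mol
n = mass/M = 25/180.16 = 0.1388 mol

0.1388 mol


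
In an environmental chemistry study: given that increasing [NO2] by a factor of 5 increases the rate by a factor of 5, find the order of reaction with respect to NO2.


rate ∝ [NO2]^n
5^n = 5 → n = 1
Order in NO2: 1

1


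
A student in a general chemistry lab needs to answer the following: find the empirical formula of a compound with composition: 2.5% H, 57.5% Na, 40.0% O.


Assume 100 g sample. Moles of each element:
  H: 2.5/1.008 = 2.48 mol
  Na: 57.5/22.99 = 2.501 mol
  O: 40.0/16.0 = 2.5 mol
Divide by smallest (2.48):
  H: 2.48/2.48 = 1.0
  Na: 2.501/2.48 = 1.01
  O: 2.5/2.48 = 1.01
Empirical formula: NaOH

NaOH


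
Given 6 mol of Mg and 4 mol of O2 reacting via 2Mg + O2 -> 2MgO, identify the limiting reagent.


Mole ratio available / coefficient:
  Mg: 6/2 = 3.000
  O2: 4/1 = 4.000
Smaller ratio is limiting.

Mg


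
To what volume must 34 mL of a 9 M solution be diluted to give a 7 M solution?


C1V1 = C2V2
9 × 34 = 7 × V2
V2 = 306/7 = 43.71 mL

43.71 mL


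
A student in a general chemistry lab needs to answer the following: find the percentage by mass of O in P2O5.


M(P2O5) = 2×30.97 + 5×16.0 = 141.94 g/mol
Mass of O = 5 × 16.0 = 80.00 g/mol
% O = 80.00/141.94 × 100 = 56.36%

56.36%


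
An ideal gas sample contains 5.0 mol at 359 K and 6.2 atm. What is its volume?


PV = nRT  (R = 0.08206 L·atm/(mol·K))
V = nRT/P = 5.0×0.08206×359/6.2
= 23.758 L

23.758 L


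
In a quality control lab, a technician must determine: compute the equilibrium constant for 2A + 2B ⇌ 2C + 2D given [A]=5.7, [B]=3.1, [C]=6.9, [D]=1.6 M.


Kc = [C]^2[D]^2/([A]^2[B]^2)
= (6.9^2 × 1.6^2)/(5.7^2 × 3.1^2)
= 121.8816/312.2289
= 0.3904

0.3904


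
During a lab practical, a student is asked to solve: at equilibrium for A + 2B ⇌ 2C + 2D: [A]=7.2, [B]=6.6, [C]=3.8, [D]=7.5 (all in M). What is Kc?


Kc = [C]^2[D]^2/([A][B]^2)
= (3.8^2 × 7.5^2)/(7.2^1 × 6.6^2)
= 812.25/313.632
= 2.590

2.590


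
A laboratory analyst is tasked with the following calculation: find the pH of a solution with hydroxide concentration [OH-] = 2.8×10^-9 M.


pOH = -log10([OH-]) = -log10(2.8×10^-9)
= 9 - log10(2.8) = 8.55
pH = 14 - pOH = 14 - 8.55 = 5.45

5.45


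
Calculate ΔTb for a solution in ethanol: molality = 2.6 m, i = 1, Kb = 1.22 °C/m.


ΔTb = Kb × m × i
= 1.22 × 2.6 × 1
= 3.172 °C

3.172 °C


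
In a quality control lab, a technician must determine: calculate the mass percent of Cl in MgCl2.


M(MgCl2) = 1×24.31 + 2×35.45 = 95.21 g/mol
Mass of Cl = 2 × 35.45 = 70.90 g/mol
% Cl = 70.90/95.21 × 100 = 74.47%

74.47%


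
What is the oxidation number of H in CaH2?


H with a metal (hydride): -1
Oxidation number: -1

-1


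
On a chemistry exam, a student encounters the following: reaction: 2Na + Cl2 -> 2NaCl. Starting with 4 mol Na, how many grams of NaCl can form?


Mole ratio NaCl:Na = 2:2
n(NaCl) = 4 × 2/2 = 4.000 mol
mass = 4.000 × 58.44 = 233.76 g

233.76 g


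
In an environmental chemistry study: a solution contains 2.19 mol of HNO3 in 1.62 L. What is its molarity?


M = n/V = 2.19/1.62 = 1.352 mol/L

1.352 M


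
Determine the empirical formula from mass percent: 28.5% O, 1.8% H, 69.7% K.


Assume 100 g sample. Moles of each element:
  O: 28.5/16.0 = 1.781 mol
  H: 1.8/1.008 = 1.786 mol
  K: 69.7/39.1 = 1.783 mol
Divide by smallest (1.781):
  O: 1.781/1.781 = 1.0
  H: 1.786/1.781 = 1.0
  K: 1.783/1.781 = 1.0
Empirical formula: KOH

KOH


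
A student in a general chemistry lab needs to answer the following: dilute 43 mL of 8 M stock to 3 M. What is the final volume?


C1V1 = C2V2
8 × 43 = 3 × V2
V2 = 344/3 = 114.67 mL

114.67 mL


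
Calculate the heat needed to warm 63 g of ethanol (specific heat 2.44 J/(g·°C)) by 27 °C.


q = mcΔT = 63 × 2.44 × 27
= 4150.44 J

4150.44 J


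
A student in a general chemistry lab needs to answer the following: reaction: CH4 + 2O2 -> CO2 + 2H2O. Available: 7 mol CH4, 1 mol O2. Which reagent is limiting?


Mole ratio available / coefficient:
  CH4: 7/1 = 7.000
  O2: 1/2 = 0.500
Smaller ratio is limiting.

O2


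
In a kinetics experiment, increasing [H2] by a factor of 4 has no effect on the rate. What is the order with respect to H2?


rate ∝ [H2]^n
rate ∝ [H2]^0
Order in H2: 0

0


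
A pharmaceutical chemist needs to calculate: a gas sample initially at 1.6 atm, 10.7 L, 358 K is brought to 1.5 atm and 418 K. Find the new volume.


P1V1/T1 = P2V2/T2
V2 = P1V1T2/(T1P2)
= 1.6×10.7×418/(358×1.5)
= 13.326 L

13.326 L


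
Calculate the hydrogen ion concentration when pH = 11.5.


[H+] = 10^(-pH) = 10^(-11.5)
= 3.16×10^-12 M

3.16×10^-12 M


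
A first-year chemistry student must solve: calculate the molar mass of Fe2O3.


M(Fe2O3) = 2×55.85 + 3×16.0
= 111.7 + 48.0
= 159.7 g/mol

159.7 g/mol


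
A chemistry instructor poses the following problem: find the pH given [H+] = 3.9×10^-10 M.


pH = -log10([H+]) = -log10(3.9×10^-10)
= 10 - log10(3.9)
= 10 - 0.59
= 9.41

9.41


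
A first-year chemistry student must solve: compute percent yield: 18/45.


% yield = actual/theoretical × 100
= 18/45 × 100
= 40.0%

40.0%


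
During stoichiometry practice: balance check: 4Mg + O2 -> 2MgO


Equation: 4Mg + O2 -> 2MgO
Check atoms: Mg: 4≠2, O: 2=2
Not balanced

No, not balanced


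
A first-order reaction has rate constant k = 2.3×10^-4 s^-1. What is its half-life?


t½ = ln2/k = 0.693147/(2.3×10^-4 s^-1)
= 3014 s

3014 s


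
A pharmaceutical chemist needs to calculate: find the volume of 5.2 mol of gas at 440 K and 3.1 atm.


PV = nRT  (R = 0.08206 L·atm/(mol·K))
V = nRT/P = 5.2×0.08206×440/3.1
= 60.566 L

60.566 L


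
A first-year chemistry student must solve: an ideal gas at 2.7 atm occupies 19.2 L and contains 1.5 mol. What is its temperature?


PV = nRT  (R = 0.08206 L·atm/(mol·K))
T = PV/(nR) = 2.7×19.2/(1.5×0.08206)
= 51.84/0.123090
= 421.16 K

421.16 K


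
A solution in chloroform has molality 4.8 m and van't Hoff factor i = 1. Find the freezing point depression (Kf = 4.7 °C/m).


ΔTf = Kf × m × i
= 4.7 × 4.8 × 1
= 22.56 °C

22.56 °C


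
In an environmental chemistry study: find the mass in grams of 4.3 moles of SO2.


M(SO2) = 64.07 g/mol
mass = n × M = 4.3 × 64.07 = 275.50 g

275.50 g


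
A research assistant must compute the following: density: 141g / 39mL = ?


ρ = mass/volume
= 141/39
= 3.615 g/mL

3.615 g/mL


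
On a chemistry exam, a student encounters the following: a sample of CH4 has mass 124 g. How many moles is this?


M(CH4) = 16.04 g/mol
n = mass/M = 124/16.04 = 7.7307 mol

7.7307 mol


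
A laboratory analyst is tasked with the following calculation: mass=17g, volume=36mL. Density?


ρ = mass/volume
= 17/36
= 0.472 g/mL

0.472 g/mL


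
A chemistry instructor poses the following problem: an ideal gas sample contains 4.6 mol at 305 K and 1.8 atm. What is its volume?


PV = nRT  (R = 0.08206 L·atm/(mol·K))
V = nRT/P = 4.6×0.08206×305/1.8
= 63.961 L

63.961 L


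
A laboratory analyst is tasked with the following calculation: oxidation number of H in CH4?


H is +1 with nonmetals
Oxidation number: +1

+1


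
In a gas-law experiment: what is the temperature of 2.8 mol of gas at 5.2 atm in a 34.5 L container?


PV = nRT  (R = 0.08206 L·atm/(mol·K))
T = PV/(nR) = 5.2×34.5/(2.8×0.08206)
= 179.40/0.229768
= 780.79 K

780.79 K


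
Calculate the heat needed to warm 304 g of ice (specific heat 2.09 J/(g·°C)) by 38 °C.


q = mcΔT = 304 × 2.09 × 38
= 24143.68 J

24143.68 J


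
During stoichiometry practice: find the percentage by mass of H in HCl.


M(HCl) = 1×1.008 + 1×35.45 = 36.458 g/mol
Mass of H = 1 × 1.008 = 1.008 g/mol
% H = 1.008/36.458 × 100 = 2.76%

2.76%


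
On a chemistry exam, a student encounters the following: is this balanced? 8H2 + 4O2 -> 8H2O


Equation: 8H2 + 4O2 -> 8H2O
Check atoms: H: 16=16, O: 8=8
Balanced

Yes, balanced


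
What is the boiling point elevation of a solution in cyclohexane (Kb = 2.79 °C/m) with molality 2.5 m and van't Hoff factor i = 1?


ΔTb = Kb × m × i
= 2.79 × 2.5 × 1
= 6.975 °C

6.975 °C


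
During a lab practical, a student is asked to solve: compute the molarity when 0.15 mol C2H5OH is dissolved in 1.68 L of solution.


M = n/V = 0.15/1.68 = 0.089 mol/L

0.089 M


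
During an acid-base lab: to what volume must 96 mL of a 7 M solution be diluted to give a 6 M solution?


C1V1 = C2V2
7 × 96 = 6 × V2
V2 = 672/6 = 112.0 mL

112.0 mL


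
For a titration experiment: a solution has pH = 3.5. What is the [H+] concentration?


[H+] = 10^(-pH) = 10^(-3.5)
= 3.16×10^-4 M

3.16×10^-4 M


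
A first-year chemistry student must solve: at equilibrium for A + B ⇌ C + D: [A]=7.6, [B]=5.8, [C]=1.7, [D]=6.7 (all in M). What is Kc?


Kc = [C][D]/([A][B])
= (1.7^1 × 6.7^1)/(7.6^1 × 5.8^1)
= 11.39/44.08
= 0.2584

0.2584


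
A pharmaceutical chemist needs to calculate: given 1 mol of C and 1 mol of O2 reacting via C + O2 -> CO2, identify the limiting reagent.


Mole ratio available / coefficient:
  C: 1/1 = 1.000
  O2: 1/1 = 1.000
Smaller ratio is limiting.

neither (stoichiometric); C and O2 are fully consumed


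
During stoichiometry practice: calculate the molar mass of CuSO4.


M(CuSO4) = 1×63.55 + 1×32.07 + 4×16.0
= 63.55 + 32.07 + 64.0
= 159.62 g/mol

159.62 g/mol


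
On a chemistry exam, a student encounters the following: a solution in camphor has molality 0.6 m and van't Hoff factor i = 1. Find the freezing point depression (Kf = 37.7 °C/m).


ΔTf = Kf × m × i
= 37.7 × 0.6 × 1
= 22.62 °C

22.62 °C


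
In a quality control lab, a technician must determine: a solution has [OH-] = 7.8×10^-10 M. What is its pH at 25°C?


pOH = -log10([OH-]) = -log10(7.8×10^-10)
= 10 - log10(7.8) = 9.11
pH = 14 - pOH = 14 - 9.11 = 4.89

4.89


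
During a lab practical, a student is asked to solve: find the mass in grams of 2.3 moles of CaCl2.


M(CaCl2) = 110.98 g/mol
mass = n × M = 2.3 × 110.98 = 255.25 g

255.25 g


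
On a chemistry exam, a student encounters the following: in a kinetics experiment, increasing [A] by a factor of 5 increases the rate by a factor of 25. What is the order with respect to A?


rate ∝ [A]^n
5^n = 25 → n = 2
Order in A: 2

2


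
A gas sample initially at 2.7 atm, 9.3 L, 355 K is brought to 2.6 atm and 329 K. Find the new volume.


P1V1/T1 = P2V2/T2
V2 = P1V1T2/(T1P2)
= 2.7×9.3×329/(355×2.6)
= 8.95 L

8.95 L


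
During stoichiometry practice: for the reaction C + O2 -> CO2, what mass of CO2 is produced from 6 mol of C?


Mole ratio CO2:C = 1:1
n(CO2) = 6 × 1/1 = 6.000 mol
mass = 6.000 × 44.01 = 264.06 g

264.06 g


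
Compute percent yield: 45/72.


% yield = actual/theoretical × 100
= 45/72 × 100
= 62.5%

62.5%


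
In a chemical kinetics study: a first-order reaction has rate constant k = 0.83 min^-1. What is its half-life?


t½ = ln2/k = 0.693147/(0.83 min^-1)
= 0.8351 min

0.8351 min


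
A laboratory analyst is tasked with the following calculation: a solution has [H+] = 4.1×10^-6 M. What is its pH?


pH = -log10([H+]) = -log10(4.1×10^-6)
= 6 - log10(4.1)
= 6 - 0.61
= 5.39

5.39


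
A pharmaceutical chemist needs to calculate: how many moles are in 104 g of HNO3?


M(HNO3) = 63.02 g/mol
n = mass/M = 104/63.02 = 1.6503 mol

1.6503 mol


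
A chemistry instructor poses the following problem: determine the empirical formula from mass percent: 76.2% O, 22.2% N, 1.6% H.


Assume 100 g sample. Moles of each element:
  O: 76.2/16.0 = 4.763 mol
  N: 22.2/14.01 = 1.585 mol
  H: 1.6/1.008 = 1.587 mol
Divide by smallest (1.585):
  O: 4.763/1.585 = 3.01
  N: 1.585/1.585 = 1.0
  H: 1.587/1.585 = 1.0
Empirical formula: HNO3

HNO3


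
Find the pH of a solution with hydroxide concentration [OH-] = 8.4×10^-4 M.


pOH = -log10([OH-]) = -log10(8.4×10^-4)
= 4 - log10(8.4) = 3.08
pH = 14 - pOH = 14 - 3.08 = 10.92

10.92


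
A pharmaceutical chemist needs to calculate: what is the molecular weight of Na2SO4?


M(Na2SO4) = 2×22.99 + 1×32.07 + 4×16.0
= 45.98 + 32.07 + 64.0
= 142.05 g/mol

142.05 g/mol


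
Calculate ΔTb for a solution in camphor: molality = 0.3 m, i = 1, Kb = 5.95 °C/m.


ΔTb = Kb × m × i
= 5.95 × 0.3 × 1
= 1.785 °C

1.785 °C


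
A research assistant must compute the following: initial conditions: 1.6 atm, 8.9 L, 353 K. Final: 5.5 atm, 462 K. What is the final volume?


P1V1/T1 = P2V2/T2
V2 = P1V1T2/(T1P2)
= 1.6×8.9×462/(353×5.5)
= 3.389 L

3.389 L


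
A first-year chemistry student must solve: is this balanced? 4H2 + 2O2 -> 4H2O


Equation: 4H2 + 2O2 -> 4H2O
Check atoms: H: 8=8, O: 4=4
Balanced

Yes, balanced


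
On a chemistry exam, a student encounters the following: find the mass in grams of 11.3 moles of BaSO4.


M(BaSO4) = 233.4 g/mol
mass = n × M = 11.3 × 233.4 = 2637.42 g

2637.42 g


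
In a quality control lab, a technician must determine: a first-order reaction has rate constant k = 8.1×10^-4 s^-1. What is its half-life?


t½ = ln2/k = 0.693147/(8.1×10^-4 s^-1)
= 855.7 s

855.7 s


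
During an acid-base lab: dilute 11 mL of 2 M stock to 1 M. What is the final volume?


C1V1 = C2V2
2 × 11 = 1 × V2
V2 = 22/1 = 22.0 mL

22.0 mL


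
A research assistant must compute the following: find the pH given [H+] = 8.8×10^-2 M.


pH = -log10([H+]) = -log10(8.8×10^-2)
= 2 - log10(8.8)
= 2 - 0.94
= 1.06

1.06


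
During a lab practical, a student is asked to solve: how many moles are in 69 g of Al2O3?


M(Al2O3) = 101.96 g/mol
n = mass/M = 69/101.96 = 0.6767 mol

0.6767 mol


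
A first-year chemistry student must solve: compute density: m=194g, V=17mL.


ρ = mass/volume
= 194/17
= 11.412 g/mL

11.412 g/mL


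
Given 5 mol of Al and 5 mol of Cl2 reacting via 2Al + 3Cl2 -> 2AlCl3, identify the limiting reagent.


Mole ratio available / coefficient:
  Al: 5/2 = 2.500
  Cl2: 5/3 = 1.667
Smaller ratio is limiting.

Cl2


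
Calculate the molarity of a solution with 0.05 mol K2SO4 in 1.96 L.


M = n/V = 0.05/1.96 = 0.026 mol/L

0.026 M


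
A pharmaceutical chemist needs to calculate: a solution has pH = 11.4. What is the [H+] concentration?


[H+] = 10^(-pH) = 10^(-11.4)
= 3.98×10^-12 M

3.98×10^-12 M


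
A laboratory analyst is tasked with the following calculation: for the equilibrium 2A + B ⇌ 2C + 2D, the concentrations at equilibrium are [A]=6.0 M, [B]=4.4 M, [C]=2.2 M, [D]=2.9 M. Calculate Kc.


Kc = [C]^2[D]^2/([A]^2[B])
= (2.2^2 × 2.9^2)/(6.0^2 × 4.4^1)
= 40.7044/158.4
= 0.2570

0.2570


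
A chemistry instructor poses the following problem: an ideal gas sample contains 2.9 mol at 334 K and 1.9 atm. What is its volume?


PV = nRT  (R = 0.08206 L·atm/(mol·K))
V = nRT/P = 2.9×0.08206×334/1.9
= 41.833 L

41.833 L


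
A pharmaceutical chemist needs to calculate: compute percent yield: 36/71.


% yield = actual/theoretical × 100
= 36/71 × 100
= 50.7%

50.7%


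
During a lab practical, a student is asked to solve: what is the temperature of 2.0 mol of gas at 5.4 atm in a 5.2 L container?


PV = nRT  (R = 0.08206 L·atm/(mol·K))
T = PV/(nR) = 5.4×5.2/(2.0×0.08206)
= 28.08/0.164120
= 171.09 K

171.09 K


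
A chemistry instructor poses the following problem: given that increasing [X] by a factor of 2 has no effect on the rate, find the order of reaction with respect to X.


rate ∝ [X]^n
rate ∝ [X]^0
Order in X: 0

0


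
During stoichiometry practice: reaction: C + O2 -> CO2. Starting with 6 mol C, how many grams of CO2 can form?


Mole ratio CO2:C = 1:1
n(CO2) = 6 × 1/1 = 6.000 mol
mass = 6.000 × 44.01 = 264.06 g

264.06 g


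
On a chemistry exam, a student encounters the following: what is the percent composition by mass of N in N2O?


M(N2O) = 2×14.01 + 1×16.0 = 44.02 g/mol
Mass of N = 2 × 14.01 = 28.02 g/mol
% N = 28.02/44.02 × 100 = 63.65%

63.65%


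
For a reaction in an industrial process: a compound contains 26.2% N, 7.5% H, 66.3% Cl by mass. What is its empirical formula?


Assume 100 g sample. Moles of each element:
  N: 26.2/14.01 = 1.87 mol
  H: 7.5/1.008 = 7.44 mol
  Cl: 66.3/35.45 = 1.87 mol
Divide by smallest (1.87):
  N: 1.87/1.87 = 1.0
  H: 7.44/1.87 = 3.98
  Cl: 1.87/1.87 = 1.0
Empirical formula: NH4Cl

NH4Cl


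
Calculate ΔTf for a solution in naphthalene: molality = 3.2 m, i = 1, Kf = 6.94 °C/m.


ΔTf = Kf × m × i
= 6.94 × 3.2 × 1
= 22.208 °C

22.208 °C


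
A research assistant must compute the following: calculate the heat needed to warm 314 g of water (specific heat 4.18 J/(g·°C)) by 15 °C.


q = mcΔT = 314 × 4.18 × 15
= 19687.80 J

19687.80 J


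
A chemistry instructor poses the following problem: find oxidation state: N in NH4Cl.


x + 4(+1) + (-1) = 0, so x = -3
Oxidation number: -3

-3


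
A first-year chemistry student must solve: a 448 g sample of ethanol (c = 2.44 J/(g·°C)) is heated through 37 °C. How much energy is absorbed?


q = mcΔT = 448 × 2.44 × 37
= 40445.44 J

40445.44 J


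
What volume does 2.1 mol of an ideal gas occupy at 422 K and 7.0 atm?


PV = nRT  (R = 0.08206 L·atm/(mol·K))
V = nRT/P = 2.1×0.08206×422/7.0
= 10.389 L

10.389 L


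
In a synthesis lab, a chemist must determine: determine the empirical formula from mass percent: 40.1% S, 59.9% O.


Assume 100 g sample. Moles of each element:
  S: 40.1/32.07 = 1.25 mol
  O: 59.9/16.0 = 3.744 mol
Divide by smallest (1.25):
  S: 1.25/1.25 = 1.0
  O: 3.744/1.25 = 3.0
Empirical formula: SO3

SO3


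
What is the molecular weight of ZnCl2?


M(ZnCl2) = 1×65.38 + 2×35.45
= 65.38 + 70.9
= 136.28 g/mol

136.28 g/mol


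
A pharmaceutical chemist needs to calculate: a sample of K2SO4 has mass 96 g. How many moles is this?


M(K2SO4) = 174.27 g/mol
n = mass/M = 96/174.27 = 0.5509 mol

0.5509 mol


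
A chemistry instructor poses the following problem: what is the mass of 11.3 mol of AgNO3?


M(AgNO3) = 169.88 g/mol
mass = n × M = 11.3 × 169.88 = 1919.64 g

1919.64 g


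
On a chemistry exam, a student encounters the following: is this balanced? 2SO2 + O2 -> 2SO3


Equation: 2SO2 + O2 -> 2SO3
Check atoms: O: 6=6, S: 2=2
Balanced

Yes, balanced


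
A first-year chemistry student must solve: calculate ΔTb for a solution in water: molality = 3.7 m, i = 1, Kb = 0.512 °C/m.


ΔTb = Kb × m × i
= 0.512 × 3.7 × 1
= 1.8944 °C

1.8944 °C
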